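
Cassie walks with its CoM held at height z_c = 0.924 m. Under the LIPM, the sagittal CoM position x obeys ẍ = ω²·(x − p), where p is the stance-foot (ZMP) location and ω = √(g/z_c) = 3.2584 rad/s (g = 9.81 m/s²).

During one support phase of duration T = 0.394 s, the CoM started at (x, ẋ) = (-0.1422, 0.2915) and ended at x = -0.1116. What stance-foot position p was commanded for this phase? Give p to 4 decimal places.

ωT = 3.2584·0.394 = 1.283810; cosh(ωT) = 1.943674, sinh(ωT) = 1.666694
x(T) = p + (x₀−p)·cosh(ωT) + (ẋ₀/ω)·sinh(ωT) ⇒ p·(1 − cosh) = x(T) − x₀·cosh − (ẋ₀/ω)·sinh
numerator   = -0.1116 − (-0.1422)·1.943674 − (0.2915/3.2584)·1.666694 = 0.015686
denominator = 1 − 1.943674 = -0.943674
p = 0.015686 / -0.943674 = -0.0166

p = -0.0166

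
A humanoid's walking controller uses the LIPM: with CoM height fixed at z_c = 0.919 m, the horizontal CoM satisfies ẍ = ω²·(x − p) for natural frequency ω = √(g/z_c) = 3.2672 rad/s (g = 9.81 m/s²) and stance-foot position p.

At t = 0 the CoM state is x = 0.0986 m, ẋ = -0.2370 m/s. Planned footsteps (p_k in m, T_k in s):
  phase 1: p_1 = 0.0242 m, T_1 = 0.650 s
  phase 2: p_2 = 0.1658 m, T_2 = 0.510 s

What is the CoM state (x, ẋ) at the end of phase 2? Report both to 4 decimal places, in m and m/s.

x = -0.1794, ẋ = -1.0514

phase 1: p=0.0242, T=0.650, ωT=2.123680, cosh=4.240722, sinh=4.121131; start (x,ẋ)=(0.098600, -0.237000) → end (x,ẋ)=(0.040766, -0.003288)
phase 2: p=0.1658, T=0.510, ωT=1.666272, cosh=2.740676, sinh=2.551725; start (x,ẋ)=(0.040766, -0.003288) → end (x,ẋ)=(-0.179445, -1.051417)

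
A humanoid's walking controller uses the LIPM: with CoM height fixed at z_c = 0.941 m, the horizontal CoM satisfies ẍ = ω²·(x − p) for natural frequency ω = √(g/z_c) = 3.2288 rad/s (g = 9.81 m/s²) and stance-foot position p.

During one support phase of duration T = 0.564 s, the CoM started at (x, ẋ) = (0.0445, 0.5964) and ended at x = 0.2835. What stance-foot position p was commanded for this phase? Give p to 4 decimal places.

p = 0.1904

ωT = 3.2288·0.564 = 1.821043; cosh(ωT) = 3.170079, sinh(ωT) = 3.008222
x(T) = p + (x₀−p)·cosh(ωT) + (ẋ₀/ω)·sinh(ωT) ⇒ p·(1 − cosh) = x(T) − x₀·cosh − (ẋ₀/ω)·sinh
numerator   = 0.2835 − (0.0445)·3.170079 − (0.5964/3.2288)·3.008222 = -0.413225
denominator = 1 − 3.170079 = -2.170079
p = -0.413225 / -2.170079 = 0.1904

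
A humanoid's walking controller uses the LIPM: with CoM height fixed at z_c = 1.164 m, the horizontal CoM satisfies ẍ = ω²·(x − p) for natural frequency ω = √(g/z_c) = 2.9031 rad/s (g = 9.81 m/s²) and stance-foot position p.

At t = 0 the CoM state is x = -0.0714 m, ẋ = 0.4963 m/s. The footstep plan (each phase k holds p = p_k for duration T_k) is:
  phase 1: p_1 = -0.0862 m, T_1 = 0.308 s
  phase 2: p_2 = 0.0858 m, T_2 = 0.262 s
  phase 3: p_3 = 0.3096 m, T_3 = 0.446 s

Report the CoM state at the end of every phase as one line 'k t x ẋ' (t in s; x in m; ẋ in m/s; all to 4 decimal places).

1 0.3080 0.1090 0.7520
2 0.5700 0.3326 1.0365
3 1.0160 0.9574 2.1464

phase 1: p=-0.0862, T=0.308, ωT=0.894155, cosh=1.427111, sinh=1.018158; start (x,ẋ)=(-0.071400, 0.496300) → end (x,ẋ)=(0.108981, 0.752021)
phase 2: p=0.0858, T=0.262, ωT=0.760612, cosh=1.303483, sinh=0.836103; start (x,ẋ)=(0.108981, 0.752021) → end (x,ẋ)=(0.332600, 1.036513)
phase 3: p=0.3096, T=0.446, ωT=1.294783, cosh=1.962080, sinh=1.688122; start (x,ẋ)=(0.332600, 1.036513) → end (x,ẋ)=(0.957449, 2.146439)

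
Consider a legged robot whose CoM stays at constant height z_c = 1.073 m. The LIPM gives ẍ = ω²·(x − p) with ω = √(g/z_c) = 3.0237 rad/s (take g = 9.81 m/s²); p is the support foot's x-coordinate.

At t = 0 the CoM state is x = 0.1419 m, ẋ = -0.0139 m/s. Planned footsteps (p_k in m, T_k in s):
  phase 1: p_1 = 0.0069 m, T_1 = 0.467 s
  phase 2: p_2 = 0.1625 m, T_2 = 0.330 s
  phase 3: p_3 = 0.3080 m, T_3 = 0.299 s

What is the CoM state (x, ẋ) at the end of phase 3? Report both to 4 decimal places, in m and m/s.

x = 1.3613, ẋ = 3.4179

phase 1: p=0.0069, T=0.467, ωT=1.412068, cosh=2.174037, sinh=1.930398; start (x,ẋ)=(0.141900, -0.013900) → end (x,ẋ)=(0.291521, 0.757768)
phase 2: p=0.1625, T=0.330, ωT=0.997821, cosh=1.540524, sinh=1.171842; start (x,ẋ)=(0.291521, 0.757768) → end (x,ẋ)=(0.654934, 1.624519)
phase 3: p=0.3080, T=0.299, ωT=0.904086, cosh=1.437293, sinh=1.032381; start (x,ẋ)=(0.654934, 1.624519) → end (x,ẋ)=(1.361306, 3.417904)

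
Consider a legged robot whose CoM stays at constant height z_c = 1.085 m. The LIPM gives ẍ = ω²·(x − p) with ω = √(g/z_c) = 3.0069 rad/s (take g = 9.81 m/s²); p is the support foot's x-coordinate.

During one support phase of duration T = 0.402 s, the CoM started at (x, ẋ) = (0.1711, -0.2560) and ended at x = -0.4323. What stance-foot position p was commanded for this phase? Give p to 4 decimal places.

ωT = 3.0069·0.402 = 1.208774; cosh(ωT) = 1.823969, sinh(ωT) = 1.525406
x(T) = p + (x₀−p)·cosh(ωT) + (ẋ₀/ω)·sinh(ωT) ⇒ p·(1 − cosh) = x(T) − x₀·cosh − (ẋ₀/ω)·sinh
numerator   = -0.4323 − (0.1711)·1.823969 − (-0.2560/3.0069)·1.525406 = -0.614512
denominator = 1 − 1.823969 = -0.823969
p = -0.614512 / -0.823969 = 0.7458

p = 0.7458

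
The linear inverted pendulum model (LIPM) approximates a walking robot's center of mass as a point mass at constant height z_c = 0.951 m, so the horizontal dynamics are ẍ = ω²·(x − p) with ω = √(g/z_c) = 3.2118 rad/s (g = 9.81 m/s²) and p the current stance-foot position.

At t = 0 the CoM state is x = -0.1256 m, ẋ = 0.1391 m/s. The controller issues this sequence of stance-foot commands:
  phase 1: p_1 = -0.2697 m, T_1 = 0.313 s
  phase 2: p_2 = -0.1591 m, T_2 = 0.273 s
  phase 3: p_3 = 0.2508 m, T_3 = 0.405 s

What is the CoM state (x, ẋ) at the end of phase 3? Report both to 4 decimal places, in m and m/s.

phase 1: p=-0.2697, T=0.313, ωT=1.005293, cosh=1.549323, sinh=1.183386; start (x,ẋ)=(-0.125600, 0.139100) → end (x,ẋ)=(0.004809, 0.763206)
phase 2: p=-0.1591, T=0.273, ωT=0.876821, cosh=1.409676, sinh=0.993573; start (x,ẋ)=(0.004809, 0.763206) → end (x,ẋ)=(0.308057, 1.598932)
phase 3: p=0.2508, T=0.405, ωT=1.300779, cosh=1.972238, sinh=1.699918; start (x,ẋ)=(0.308057, 1.598932) → end (x,ẋ)=(1.209995, 3.466083)

x = 1.2100, ẋ = 3.4661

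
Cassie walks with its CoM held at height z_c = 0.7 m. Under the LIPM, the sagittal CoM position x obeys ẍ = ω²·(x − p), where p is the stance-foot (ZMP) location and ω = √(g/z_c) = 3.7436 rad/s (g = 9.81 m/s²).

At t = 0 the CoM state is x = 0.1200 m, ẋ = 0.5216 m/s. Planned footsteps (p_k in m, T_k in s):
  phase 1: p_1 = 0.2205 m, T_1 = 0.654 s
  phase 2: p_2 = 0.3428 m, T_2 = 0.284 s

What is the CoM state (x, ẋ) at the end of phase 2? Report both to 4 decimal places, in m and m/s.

x = 0.7914, ẋ = 1.8644

phase 1: p=0.2205, T=0.654, ωT=2.448314, cosh=5.827635, sinh=5.741195; start (x,ẋ)=(0.120000, 0.521600) → end (x,ẋ)=(0.434750, 0.879674)
phase 2: p=0.3428, T=0.284, ωT=1.063182, cosh=1.620463, sinh=1.275108; start (x,ẋ)=(0.434750, 0.879674) → end (x,ẋ)=(0.791427, 1.864402)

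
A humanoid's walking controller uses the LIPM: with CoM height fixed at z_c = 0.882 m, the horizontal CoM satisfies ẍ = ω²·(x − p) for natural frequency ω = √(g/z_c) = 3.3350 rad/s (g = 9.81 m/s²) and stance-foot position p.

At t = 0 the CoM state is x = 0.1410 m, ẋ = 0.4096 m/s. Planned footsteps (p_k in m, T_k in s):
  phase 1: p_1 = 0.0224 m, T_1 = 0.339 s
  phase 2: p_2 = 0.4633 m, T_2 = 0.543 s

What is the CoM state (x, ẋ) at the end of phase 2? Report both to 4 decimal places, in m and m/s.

x = 1.3656, ẋ = 3.2502

phase 1: p=0.0224, T=0.339, ωT=1.130565, cosh=1.710128, sinh=1.387278; start (x,ẋ)=(0.141000, 0.409600) → end (x,ẋ)=(0.395605, 1.249180)
phase 2: p=0.4633, T=0.543, ωT=1.810905, cosh=3.139743, sinh=2.976237; start (x,ẋ)=(0.395605, 1.249180) → end (x,ẋ)=(1.365553, 3.250177)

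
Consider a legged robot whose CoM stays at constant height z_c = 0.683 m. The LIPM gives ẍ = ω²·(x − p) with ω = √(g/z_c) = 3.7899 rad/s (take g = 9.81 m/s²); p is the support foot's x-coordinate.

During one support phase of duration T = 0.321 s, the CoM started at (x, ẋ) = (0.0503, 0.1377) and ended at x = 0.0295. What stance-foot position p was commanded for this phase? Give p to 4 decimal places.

ωT = 3.7899·0.321 = 1.216558; cosh(ωT) = 1.835898, sinh(ωT) = 1.539650
x(T) = p + (x₀−p)·cosh(ωT) + (ẋ₀/ω)·sinh(ωT) ⇒ p·(1 − cosh) = x(T) − x₀·cosh − (ẋ₀/ω)·sinh
numerator   = 0.0295 − (0.0503)·1.835898 − (0.1377/3.7899)·1.539650 = -0.118786
denominator = 1 − 1.835898 = -0.835898
p = -0.118786 / -0.835898 = 0.1421

p = 0.1421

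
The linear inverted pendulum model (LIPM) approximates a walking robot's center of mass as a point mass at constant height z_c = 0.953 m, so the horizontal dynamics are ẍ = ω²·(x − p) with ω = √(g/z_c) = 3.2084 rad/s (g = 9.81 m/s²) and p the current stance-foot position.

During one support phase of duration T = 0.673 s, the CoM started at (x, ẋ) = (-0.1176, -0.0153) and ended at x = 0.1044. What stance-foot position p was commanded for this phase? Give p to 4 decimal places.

ωT = 3.2084·0.673 = 2.159253; cosh(ωT) = 4.390038, sinh(ωT) = 4.274627
x(T) = p + (x₀−p)·cosh(ωT) + (ẋ₀/ω)·sinh(ωT) ⇒ p·(1 − cosh) = x(T) − x₀·cosh − (ẋ₀/ω)·sinh
numerator   = 0.1044 − (-0.1176)·4.390038 − (-0.0153/3.2084)·4.274627 = 0.641053
denominator = 1 − 4.390038 = -3.390038
p = 0.641053 / -3.390038 = -0.1891

p = -0.1891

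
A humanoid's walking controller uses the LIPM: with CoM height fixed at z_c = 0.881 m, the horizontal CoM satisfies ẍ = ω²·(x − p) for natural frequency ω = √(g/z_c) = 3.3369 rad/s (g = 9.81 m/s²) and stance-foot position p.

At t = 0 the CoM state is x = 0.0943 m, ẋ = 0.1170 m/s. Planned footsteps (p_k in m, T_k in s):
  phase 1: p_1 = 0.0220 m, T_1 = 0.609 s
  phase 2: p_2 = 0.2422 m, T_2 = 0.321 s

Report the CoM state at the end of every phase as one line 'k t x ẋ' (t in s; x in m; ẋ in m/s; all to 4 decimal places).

1 0.6090 0.4341 1.3587
2 0.9300 1.0795 3.0403

phase 1: p=0.0220, T=0.609, ωT=2.032172, cosh=3.880847, sinh=3.749796; start (x,ẋ)=(0.094300, 0.117000) → end (x,ẋ)=(0.434062, 1.358727)
phase 2: p=0.2422, T=0.321, ωT=1.071145, cosh=1.630668, sinh=1.288052; start (x,ẋ)=(0.434062, 1.358727) → end (x,ẋ)=(1.079536, 3.040276)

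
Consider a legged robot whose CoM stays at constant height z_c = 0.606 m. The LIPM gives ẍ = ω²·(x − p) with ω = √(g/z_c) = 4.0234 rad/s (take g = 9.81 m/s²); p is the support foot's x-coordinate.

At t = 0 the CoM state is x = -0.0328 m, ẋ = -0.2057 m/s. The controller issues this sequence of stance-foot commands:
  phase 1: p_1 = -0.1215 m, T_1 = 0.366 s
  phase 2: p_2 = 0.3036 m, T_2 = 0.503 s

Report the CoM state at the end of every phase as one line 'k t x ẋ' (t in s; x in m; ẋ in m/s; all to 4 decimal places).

phase 1: p=-0.1215, T=0.366, ωT=1.472564, cosh=2.294870, sinh=2.065533; start (x,ẋ)=(-0.032800, -0.205700) → end (x,ẋ)=(-0.023547, 0.265084)
phase 2: p=0.3036, T=0.503, ωT=2.023770, cosh=3.849478, sinh=3.717322; start (x,ẋ)=(-0.023547, 0.265084) → end (x,ẋ)=(-0.710829, -3.872471)

1 0.3660 -0.0235 0.2651
2 0.8690 -0.7108 -3.8725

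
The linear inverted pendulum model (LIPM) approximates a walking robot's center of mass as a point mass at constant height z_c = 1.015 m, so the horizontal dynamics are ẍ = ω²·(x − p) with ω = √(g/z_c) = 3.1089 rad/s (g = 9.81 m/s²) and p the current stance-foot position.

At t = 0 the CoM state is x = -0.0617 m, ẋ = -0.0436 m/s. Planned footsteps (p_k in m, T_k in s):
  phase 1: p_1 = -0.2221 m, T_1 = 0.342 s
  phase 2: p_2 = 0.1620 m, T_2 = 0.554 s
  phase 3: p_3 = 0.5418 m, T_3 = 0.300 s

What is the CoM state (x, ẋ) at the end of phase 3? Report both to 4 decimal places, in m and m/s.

phase 1: p=-0.2221, T=0.342, ωT=1.063244, cosh=1.620541, sinh=1.275208; start (x,ẋ)=(-0.061700, -0.043600) → end (x,ẋ)=(0.019951, 0.565249)
phase 2: p=0.1620, T=0.554, ωT=1.722331, cosh=2.888104, sinh=2.709455; start (x,ẋ)=(0.019951, 0.565249) → end (x,ẋ)=(0.244371, 0.435959)
phase 3: p=0.5418, T=0.300, ωT=0.932670, cosh=1.467394, sinh=1.073892; start (x,ẋ)=(0.244371, 0.435959) → end (x,ẋ)=(0.255946, -0.353279)

x = 0.2559, ẋ = -0.3533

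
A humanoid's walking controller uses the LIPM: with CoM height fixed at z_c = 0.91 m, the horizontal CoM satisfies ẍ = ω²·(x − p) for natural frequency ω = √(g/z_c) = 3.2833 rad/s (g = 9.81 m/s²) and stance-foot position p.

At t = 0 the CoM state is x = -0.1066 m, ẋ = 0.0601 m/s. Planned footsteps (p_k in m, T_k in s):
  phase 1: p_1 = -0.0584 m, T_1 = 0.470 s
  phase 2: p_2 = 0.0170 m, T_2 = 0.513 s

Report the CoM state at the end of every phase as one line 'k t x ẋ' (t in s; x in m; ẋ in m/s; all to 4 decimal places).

phase 1: p=-0.0584, T=0.470, ωT=1.543151, cosh=2.446509, sinh=2.232802; start (x,ẋ)=(-0.106600, 0.060100) → end (x,ẋ)=(-0.135451, -0.206317)
phase 2: p=0.0170, T=0.513, ωT=1.684333, cosh=2.787212, sinh=2.601643; start (x,ẋ)=(-0.135451, -0.206317) → end (x,ẋ)=(-0.571396, -1.877281)

1 0.4700 -0.1355 -0.2063
2 0.9830 -0.5714 -1.8773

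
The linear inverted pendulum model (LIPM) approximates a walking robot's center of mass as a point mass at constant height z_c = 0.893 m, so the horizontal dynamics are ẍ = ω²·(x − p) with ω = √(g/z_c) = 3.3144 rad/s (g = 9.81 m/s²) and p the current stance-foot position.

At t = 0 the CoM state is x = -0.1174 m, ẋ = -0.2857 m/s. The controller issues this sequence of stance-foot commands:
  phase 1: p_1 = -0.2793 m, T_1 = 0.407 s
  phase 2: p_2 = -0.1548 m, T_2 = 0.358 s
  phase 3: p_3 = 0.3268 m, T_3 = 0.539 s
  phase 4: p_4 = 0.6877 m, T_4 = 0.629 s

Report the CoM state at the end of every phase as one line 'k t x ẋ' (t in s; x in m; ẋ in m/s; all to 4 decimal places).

phase 1: p=-0.2793, T=0.407, ωT=1.348961, cosh=2.056464, sinh=1.796955; start (x,ẋ)=(-0.117400, -0.285700) → end (x,ẋ)=(-0.101255, 0.376716)
phase 2: p=-0.1548, T=0.358, ωT=1.186555, cosh=1.790524, sinh=1.485253; start (x,ẋ)=(-0.101255, 0.376716) → end (x,ẋ)=(0.109888, 0.938106)
phase 3: p=0.3268, T=0.539, ωT=1.786462, cosh=3.067924, sinh=2.900372; start (x,ẋ)=(0.109888, 0.938106) → end (x,ẋ)=(0.482250, 0.792863)
phase 4: p=0.6877, T=0.629, ωT=2.084758, cosh=4.083489, sinh=3.959152; start (x,ẋ)=(0.482250, 0.792863) → end (x,ẋ)=(0.795846, 0.541689)

1 0.4070 -0.1013 0.3767
2 0.7650 0.1099 0.9381
3 1.3040 0.4822 0.7929
4 1.9330 0.7958 0.5417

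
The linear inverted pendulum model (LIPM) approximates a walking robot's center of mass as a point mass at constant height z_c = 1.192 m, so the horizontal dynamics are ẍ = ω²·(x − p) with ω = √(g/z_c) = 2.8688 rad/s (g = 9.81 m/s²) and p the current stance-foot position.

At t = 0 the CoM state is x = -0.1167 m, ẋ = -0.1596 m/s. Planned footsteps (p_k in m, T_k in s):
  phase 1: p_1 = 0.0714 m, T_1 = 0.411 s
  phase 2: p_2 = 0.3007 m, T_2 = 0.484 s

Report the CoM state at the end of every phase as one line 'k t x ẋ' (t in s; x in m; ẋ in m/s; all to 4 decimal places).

1 0.4110 -0.3452 -1.0783
2 0.8950 -1.7810 -5.7788

phase 1: p=0.0714, T=0.411, ωT=1.179077, cosh=1.779467, sinh=1.471904; start (x,ẋ)=(-0.116700, -0.159600) → end (x,ẋ)=(-0.345204, -1.078274)
phase 2: p=0.3007, T=0.484, ωT=1.388499, cosh=2.129139, sinh=1.879690; start (x,ẋ)=(-0.345204, -1.078274) → end (x,ẋ)=(-1.781025, -5.778804)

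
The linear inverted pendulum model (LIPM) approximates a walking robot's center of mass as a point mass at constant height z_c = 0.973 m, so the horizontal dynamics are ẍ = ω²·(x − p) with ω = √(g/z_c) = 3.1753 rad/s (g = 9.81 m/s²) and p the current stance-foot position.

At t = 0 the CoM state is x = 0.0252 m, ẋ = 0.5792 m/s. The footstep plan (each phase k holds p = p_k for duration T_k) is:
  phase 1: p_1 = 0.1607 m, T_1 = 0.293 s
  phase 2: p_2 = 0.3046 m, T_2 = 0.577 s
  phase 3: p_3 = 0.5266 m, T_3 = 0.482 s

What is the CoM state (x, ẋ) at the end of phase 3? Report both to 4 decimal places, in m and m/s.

x = -0.3753, ẋ = -2.6817

phase 1: p=0.1607, T=0.293, ωT=0.930363, cosh=1.464920, sinh=1.070509; start (x,ẋ)=(0.025200, 0.579200) → end (x,ẋ)=(0.157473, 0.387892)
phase 2: p=0.3046, T=0.577, ωT=1.832148, cosh=3.203681, sinh=3.043611; start (x,ẋ)=(0.157473, 0.387892) → end (x,ẋ)=(0.205056, -0.179212)
phase 3: p=0.5266, T=0.482, ωT=1.530495, cosh=2.418445, sinh=2.202016; start (x,ẋ)=(0.205056, -0.179212) → end (x,ẋ)=(-0.375317, -2.681672)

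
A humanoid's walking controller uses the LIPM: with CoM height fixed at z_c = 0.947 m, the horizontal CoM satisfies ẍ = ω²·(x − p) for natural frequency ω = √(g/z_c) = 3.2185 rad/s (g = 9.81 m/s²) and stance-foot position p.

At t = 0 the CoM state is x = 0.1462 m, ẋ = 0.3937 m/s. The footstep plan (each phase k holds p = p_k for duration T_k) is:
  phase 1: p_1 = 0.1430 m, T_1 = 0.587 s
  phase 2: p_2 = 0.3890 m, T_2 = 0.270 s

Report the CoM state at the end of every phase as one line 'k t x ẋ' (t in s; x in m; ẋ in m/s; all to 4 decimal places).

phase 1: p=0.1430, T=0.587, ωT=1.889259, cosh=3.382826, sinh=3.231643; start (x,ẋ)=(0.146200, 0.393700) → end (x,ẋ)=(0.549133, 1.365102)
phase 2: p=0.3890, T=0.270, ωT=0.868995, cosh=1.401943, sinh=0.982570; start (x,ẋ)=(0.549133, 1.365102) → end (x,ẋ)=(1.030247, 2.420199)

1 0.5870 0.5491 1.3651
2 0.8570 1.0302 2.4202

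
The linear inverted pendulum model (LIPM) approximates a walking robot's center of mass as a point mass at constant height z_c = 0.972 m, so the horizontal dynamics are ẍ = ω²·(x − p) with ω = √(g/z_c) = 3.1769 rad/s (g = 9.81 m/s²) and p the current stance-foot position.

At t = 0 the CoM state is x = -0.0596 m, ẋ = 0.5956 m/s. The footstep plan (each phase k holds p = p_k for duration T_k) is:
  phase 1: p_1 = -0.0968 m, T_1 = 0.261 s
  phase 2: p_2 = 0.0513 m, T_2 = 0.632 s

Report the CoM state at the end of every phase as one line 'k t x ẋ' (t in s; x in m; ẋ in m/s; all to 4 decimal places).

1 0.2610 0.1278 0.9220
2 0.8930 1.4025 4.3837

phase 1: p=-0.0968, T=0.261, ωT=0.829171, cosh=1.363915, sinh=0.927504; start (x,ẋ)=(-0.059600, 0.595600) → end (x,ẋ)=(0.127824, 0.921961)
phase 2: p=0.0513, T=0.632, ωT=2.007801, cosh=3.790603, sinh=3.656319; start (x,ẋ)=(0.127824, 0.921961) → end (x,ẋ)=(1.402465, 4.383676)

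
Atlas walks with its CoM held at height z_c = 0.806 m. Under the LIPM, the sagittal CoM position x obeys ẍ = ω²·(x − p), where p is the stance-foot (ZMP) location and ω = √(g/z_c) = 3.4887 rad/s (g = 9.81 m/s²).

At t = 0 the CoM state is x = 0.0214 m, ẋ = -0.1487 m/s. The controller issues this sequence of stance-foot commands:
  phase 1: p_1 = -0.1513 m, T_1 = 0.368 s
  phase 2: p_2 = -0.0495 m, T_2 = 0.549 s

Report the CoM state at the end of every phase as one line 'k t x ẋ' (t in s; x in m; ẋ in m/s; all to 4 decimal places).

1 0.3680 0.1133 0.7152
2 0.9170 1.1960 4.3669

phase 1: p=-0.1513, T=0.368, ωT=1.283842, cosh=1.943727, sinh=1.666756; start (x,ẋ)=(0.021400, -0.148700) → end (x,ẋ)=(0.113339, 0.715186)
phase 2: p=-0.0495, T=0.549, ωT=1.915296, cosh=3.468124, sinh=3.320826; start (x,ẋ)=(0.113339, 0.715186) → end (x,ẋ)=(1.196017, 4.366902)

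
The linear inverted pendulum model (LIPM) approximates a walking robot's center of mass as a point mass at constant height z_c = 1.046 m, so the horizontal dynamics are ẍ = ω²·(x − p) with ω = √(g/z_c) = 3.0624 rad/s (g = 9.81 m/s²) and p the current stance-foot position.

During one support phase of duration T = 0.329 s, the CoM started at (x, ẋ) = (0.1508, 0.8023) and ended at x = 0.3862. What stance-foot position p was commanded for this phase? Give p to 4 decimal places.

p = 0.2876

ωT = 3.0624·0.329 = 1.007530; cosh(ωT) = 1.551973, sinh(ωT) = 1.186853
x(T) = p + (x₀−p)·cosh(ωT) + (ẋ₀/ω)·sinh(ωT) ⇒ p·(1 − cosh) = x(T) − x₀·cosh − (ẋ₀/ω)·sinh
numerator   = 0.3862 − (0.1508)·1.551973 − (0.8023/3.0624)·1.186853 = -0.158774
denominator = 1 − 1.551973 = -0.551973
p = -0.158774 / -0.551973 = 0.2876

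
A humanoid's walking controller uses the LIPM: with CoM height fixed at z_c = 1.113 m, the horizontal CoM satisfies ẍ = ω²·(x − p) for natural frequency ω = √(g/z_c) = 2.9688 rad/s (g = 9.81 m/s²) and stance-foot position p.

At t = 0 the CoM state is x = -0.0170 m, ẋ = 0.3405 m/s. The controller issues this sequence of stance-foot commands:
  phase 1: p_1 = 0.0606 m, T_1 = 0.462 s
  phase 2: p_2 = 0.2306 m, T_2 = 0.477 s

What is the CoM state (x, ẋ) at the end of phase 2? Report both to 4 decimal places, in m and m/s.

x = 0.1550, ẋ = -0.0668

phase 1: p=0.0606, T=0.462, ωT=1.371586, cosh=2.097650, sinh=1.843946; start (x,ẋ)=(-0.017000, 0.340500) → end (x,ẋ)=(0.109310, 0.289444)
phase 2: p=0.2306, T=0.477, ωT=1.416118, cosh=2.181872, sinh=1.939218; start (x,ẋ)=(0.109310, 0.289444) → end (x,ẋ)=(0.155024, -0.066758)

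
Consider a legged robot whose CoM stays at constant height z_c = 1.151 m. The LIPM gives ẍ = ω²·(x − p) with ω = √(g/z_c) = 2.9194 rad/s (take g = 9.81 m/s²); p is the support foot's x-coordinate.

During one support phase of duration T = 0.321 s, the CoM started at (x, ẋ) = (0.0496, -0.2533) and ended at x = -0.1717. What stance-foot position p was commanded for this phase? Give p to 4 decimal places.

p = 0.3197

ωT = 2.9194·0.321 = 0.937127; cosh(ωT) = 1.472195, sinh(ωT) = 1.080443
x(T) = p + (x₀−p)·cosh(ωT) + (ẋ₀/ω)·sinh(ωT) ⇒ p·(1 − cosh) = x(T) − x₀·cosh − (ẋ₀/ω)·sinh
numerator   = -0.1717 − (0.0496)·1.472195 − (-0.2533/2.9194)·1.080443 = -0.150977
denominator = 1 − 1.472195 = -0.472195
p = -0.150977 / -0.472195 = 0.3197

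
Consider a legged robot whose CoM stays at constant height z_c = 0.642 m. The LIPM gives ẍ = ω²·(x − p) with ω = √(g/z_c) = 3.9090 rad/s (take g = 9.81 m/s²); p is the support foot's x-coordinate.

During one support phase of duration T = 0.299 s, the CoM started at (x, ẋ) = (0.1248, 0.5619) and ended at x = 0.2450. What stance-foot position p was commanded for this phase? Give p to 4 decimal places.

p = 0.2409

ωT = 3.9090·0.299 = 1.168791; cosh(ωT) = 1.764421, sinh(ωT) = 1.453679
x(T) = p + (x₀−p)·cosh(ωT) + (ẋ₀/ω)·sinh(ωT) ⇒ p·(1 − cosh) = x(T) − x₀·cosh − (ẋ₀/ω)·sinh
numerator   = 0.2450 − (0.1248)·1.764421 − (0.5619/3.9090)·1.453679 = -0.184159
denominator = 1 − 1.764421 = -0.764421
p = -0.184159 / -0.764421 = 0.2409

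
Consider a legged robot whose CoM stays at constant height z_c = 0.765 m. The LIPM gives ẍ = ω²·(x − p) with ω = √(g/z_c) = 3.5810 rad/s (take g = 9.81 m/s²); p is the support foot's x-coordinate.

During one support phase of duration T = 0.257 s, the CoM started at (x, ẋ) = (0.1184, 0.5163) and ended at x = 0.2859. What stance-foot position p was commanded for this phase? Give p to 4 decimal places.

ωT = 3.5810·0.257 = 0.920317; cosh(ωT) = 1.454239, sinh(ωT) = 1.055847
x(T) = p + (x₀−p)·cosh(ωT) + (ẋ₀/ω)·sinh(ωT) ⇒ p·(1 − cosh) = x(T) − x₀·cosh − (ẋ₀/ω)·sinh
numerator   = 0.2859 − (0.1184)·1.454239 − (0.5163/3.5810)·1.055847 = -0.038511
denominator = 1 − 1.454239 = -0.454239
p = -0.038511 / -0.454239 = 0.0848

p = 0.0848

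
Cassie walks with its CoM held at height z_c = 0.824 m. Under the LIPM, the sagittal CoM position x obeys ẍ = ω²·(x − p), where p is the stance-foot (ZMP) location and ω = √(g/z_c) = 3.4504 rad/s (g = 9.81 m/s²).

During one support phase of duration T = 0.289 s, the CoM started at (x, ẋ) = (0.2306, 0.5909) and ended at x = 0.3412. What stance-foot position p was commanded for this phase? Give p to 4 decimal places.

ωT = 3.4504·0.289 = 0.997166; cosh(ωT) = 1.539756, sinh(ωT) = 1.170832
x(T) = p + (x₀−p)·cosh(ωT) + (ẋ₀/ω)·sinh(ωT) ⇒ p·(1 − cosh) = x(T) − x₀·cosh − (ẋ₀/ω)·sinh
numerator   = 0.3412 − (0.2306)·1.539756 − (0.5909/3.4504)·1.170832 = -0.214379
denominator = 1 − 1.539756 = -0.539756
p = -0.214379 / -0.539756 = 0.3972

p = 0.3972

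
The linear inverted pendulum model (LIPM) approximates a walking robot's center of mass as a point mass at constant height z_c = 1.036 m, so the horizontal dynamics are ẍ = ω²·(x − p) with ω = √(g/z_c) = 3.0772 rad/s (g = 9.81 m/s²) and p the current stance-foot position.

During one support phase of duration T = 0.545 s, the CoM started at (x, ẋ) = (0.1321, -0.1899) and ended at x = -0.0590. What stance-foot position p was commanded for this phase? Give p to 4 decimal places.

p = 0.1501

ωT = 3.0772·0.545 = 1.677074; cosh(ωT) = 2.768400, sinh(ωT) = 2.581480
x(T) = p + (x₀−p)·cosh(ωT) + (ẋ₀/ω)·sinh(ωT) ⇒ p·(1 − cosh) = x(T) − x₀·cosh − (ẋ₀/ω)·sinh
numerator   = -0.0590 − (0.1321)·2.768400 − (-0.1899/3.0772)·2.581480 = -0.265397
denominator = 1 − 2.768400 = -1.768400
p = -0.265397 / -1.768400 = 0.1501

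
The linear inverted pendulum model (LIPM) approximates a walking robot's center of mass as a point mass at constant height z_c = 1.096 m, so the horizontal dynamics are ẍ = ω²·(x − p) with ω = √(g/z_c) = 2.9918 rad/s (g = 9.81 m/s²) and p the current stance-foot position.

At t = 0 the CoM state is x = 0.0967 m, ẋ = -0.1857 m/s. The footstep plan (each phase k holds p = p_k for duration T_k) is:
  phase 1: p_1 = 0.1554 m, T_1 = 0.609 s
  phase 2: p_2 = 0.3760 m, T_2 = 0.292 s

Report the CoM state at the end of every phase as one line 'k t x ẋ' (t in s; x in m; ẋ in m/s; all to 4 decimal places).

1 0.6090 -0.2178 -1.1181
2 0.9010 -0.8287 -3.3295

phase 1: p=0.1554, T=0.609, ωT=1.822006, cosh=3.172977, sinh=3.011276; start (x,ẋ)=(0.096700, -0.185700) → end (x,ẋ)=(-0.217763, -1.118058)
phase 2: p=0.3760, T=0.292, ωT=0.873606, cosh=1.406488, sinh=0.989044; start (x,ẋ)=(-0.217763, -1.118058) → end (x,ẋ)=(-0.828733, -3.329493)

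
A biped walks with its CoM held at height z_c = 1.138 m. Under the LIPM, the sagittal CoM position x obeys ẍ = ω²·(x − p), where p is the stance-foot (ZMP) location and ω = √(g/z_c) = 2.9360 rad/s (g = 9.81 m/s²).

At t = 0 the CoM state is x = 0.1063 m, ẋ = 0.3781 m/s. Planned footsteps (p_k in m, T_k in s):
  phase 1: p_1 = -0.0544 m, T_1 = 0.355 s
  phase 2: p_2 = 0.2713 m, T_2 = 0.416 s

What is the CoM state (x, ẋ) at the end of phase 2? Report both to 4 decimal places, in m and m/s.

x = 1.0647, ẋ = 2.6017

phase 1: p=-0.0544, T=0.355, ωT=1.042280, cosh=1.594162, sinh=1.241513; start (x,ẋ)=(0.106300, 0.378100) → end (x,ẋ)=(0.361665, 1.188517)
phase 2: p=0.2713, T=0.416, ωT=1.221376, cosh=1.843338, sinh=1.548514; start (x,ẋ)=(0.361665, 1.188517) → end (x,ẋ)=(1.064724, 2.601676)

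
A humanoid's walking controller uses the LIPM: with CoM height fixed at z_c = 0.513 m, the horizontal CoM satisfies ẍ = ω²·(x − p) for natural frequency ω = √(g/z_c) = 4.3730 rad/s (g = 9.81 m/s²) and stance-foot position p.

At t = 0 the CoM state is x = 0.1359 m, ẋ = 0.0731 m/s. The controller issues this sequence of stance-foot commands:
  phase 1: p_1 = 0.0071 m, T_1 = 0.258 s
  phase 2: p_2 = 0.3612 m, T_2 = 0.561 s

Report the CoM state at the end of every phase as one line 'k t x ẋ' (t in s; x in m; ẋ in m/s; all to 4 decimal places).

1 0.2580 0.2501 0.9039
2 0.8190 0.9031 2.4893

phase 1: p=0.0071, T=0.258, ωT=1.128234, cosh=1.706899, sinh=1.383295; start (x,ẋ)=(0.135900, 0.073100) → end (x,ẋ)=(0.250072, 0.903905)
phase 2: p=0.3612, T=0.561, ωT=2.453253, cosh=5.856059, sinh=5.770046; start (x,ẋ)=(0.250072, 0.903905) → end (x,ẋ)=(0.903104, 2.489295)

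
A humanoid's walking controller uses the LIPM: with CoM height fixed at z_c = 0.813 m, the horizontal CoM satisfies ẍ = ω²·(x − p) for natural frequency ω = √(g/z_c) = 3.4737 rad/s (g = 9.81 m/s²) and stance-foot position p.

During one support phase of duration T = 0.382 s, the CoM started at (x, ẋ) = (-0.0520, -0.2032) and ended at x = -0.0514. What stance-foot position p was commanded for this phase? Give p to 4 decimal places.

ωT = 3.4737·0.382 = 1.326953; cosh(ωT) = 2.017413, sinh(ωT) = 1.752129
x(T) = p + (x₀−p)·cosh(ωT) + (ẋ₀/ω)·sinh(ωT) ⇒ p·(1 − cosh) = x(T) − x₀·cosh − (ẋ₀/ω)·sinh
numerator   = -0.0514 − (-0.0520)·2.017413 − (-0.2032/3.4737)·1.752129 = 0.155999
denominator = 1 − 2.017413 = -1.017413
p = 0.155999 / -1.017413 = -0.1533

p = -0.1533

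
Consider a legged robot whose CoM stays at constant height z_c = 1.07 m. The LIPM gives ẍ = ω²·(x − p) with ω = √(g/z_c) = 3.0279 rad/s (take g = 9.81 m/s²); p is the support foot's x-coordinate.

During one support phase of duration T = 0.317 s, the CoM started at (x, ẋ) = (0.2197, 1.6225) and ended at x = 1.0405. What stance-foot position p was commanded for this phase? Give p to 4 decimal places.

ωT = 3.0279·0.317 = 0.959844; cosh(ωT) = 1.497121, sinh(ωT) = 1.114169
x(T) = p + (x₀−p)·cosh(ωT) + (ẋ₀/ω)·sinh(ωT) ⇒ p·(1 − cosh) = x(T) − x₀·cosh − (ẋ₀/ω)·sinh
numerator   = 1.0405 − (0.2197)·1.497121 − (1.6225/3.0279)·1.114169 = 0.114555
denominator = 1 − 1.497121 = -0.497121
p = 0.114555 / -0.497121 = -0.2304

p = -0.2304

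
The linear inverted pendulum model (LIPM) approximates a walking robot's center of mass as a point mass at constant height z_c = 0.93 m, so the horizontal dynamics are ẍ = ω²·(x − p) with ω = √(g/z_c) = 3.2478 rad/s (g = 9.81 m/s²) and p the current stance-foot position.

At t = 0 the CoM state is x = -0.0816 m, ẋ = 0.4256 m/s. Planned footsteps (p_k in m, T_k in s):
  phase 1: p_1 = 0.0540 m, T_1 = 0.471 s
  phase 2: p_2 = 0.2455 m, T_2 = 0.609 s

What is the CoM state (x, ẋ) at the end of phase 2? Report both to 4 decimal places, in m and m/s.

phase 1: p=0.0540, T=0.471, ωT=1.529714, cosh=2.416726, sinh=2.200129; start (x,ẋ)=(-0.081600, 0.425600) → end (x,ẋ)=(0.014602, 0.059618)
phase 2: p=0.2455, T=0.609, ωT=1.977910, cosh=3.682990, sinh=3.544632; start (x,ẋ)=(0.014602, 0.059618) → end (x,ẋ)=(-0.539827, -2.438579)

x = -0.5398, ẋ = -2.4386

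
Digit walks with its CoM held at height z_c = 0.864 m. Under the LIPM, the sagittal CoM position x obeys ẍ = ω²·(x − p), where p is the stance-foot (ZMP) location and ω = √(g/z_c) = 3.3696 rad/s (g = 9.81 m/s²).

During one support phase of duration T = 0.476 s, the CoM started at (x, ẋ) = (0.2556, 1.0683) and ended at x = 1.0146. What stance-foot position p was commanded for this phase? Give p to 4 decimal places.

ωT = 3.3696·0.476 = 1.603930; cosh(ωT) = 2.586819, sinh(ωT) = 2.385715
x(T) = p + (x₀−p)·cosh(ωT) + (ẋ₀/ω)·sinh(ωT) ⇒ p·(1 − cosh) = x(T) − x₀·cosh − (ẋ₀/ω)·sinh
numerator   = 1.0146 − (0.2556)·2.586819 − (1.0683/3.3696)·2.385715 = -0.402959
denominator = 1 − 2.586819 = -1.586819
p = -0.402959 / -1.586819 = 0.2539

p = 0.2539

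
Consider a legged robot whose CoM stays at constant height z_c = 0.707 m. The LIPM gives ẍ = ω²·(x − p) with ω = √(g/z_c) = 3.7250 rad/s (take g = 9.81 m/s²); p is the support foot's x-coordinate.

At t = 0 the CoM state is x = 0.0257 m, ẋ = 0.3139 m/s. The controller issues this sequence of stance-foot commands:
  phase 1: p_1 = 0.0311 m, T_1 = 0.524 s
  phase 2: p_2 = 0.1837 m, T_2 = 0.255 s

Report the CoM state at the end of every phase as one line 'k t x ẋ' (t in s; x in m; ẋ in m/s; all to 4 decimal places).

phase 1: p=0.0311, T=0.524, ωT=1.951900, cosh=3.592029, sinh=3.450025; start (x,ẋ)=(0.025700, 0.313900) → end (x,ẋ)=(0.302431, 1.058141)
phase 2: p=0.1837, T=0.255, ωT=0.949875, cosh=1.486088, sinh=1.099299; start (x,ẋ)=(0.302431, 1.058141) → end (x,ẋ)=(0.672417, 2.058682)

1 0.5240 0.3024 1.0581
2 0.7790 0.6724 2.0587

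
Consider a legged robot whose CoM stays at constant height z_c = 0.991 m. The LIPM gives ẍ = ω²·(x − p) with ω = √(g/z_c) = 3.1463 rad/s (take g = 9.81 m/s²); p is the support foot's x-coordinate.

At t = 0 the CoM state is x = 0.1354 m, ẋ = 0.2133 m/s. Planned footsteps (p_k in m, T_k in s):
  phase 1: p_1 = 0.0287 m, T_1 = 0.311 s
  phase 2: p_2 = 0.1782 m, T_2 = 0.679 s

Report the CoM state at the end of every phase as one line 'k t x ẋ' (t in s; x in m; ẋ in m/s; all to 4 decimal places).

phase 1: p=0.0287, T=0.311, ωT=0.978499, cosh=1.518168, sinh=1.142293; start (x,ẋ)=(0.135400, 0.213300) → end (x,ẋ)=(0.268129, 0.707305)
phase 2: p=0.1782, T=0.679, ωT=2.136338, cosh=4.293227, sinh=4.175140; start (x,ẋ)=(0.268129, 0.707305) → end (x,ẋ)=(1.502879, 4.217948)

1 0.3110 0.2681 0.7073
2 0.9900 1.5029 4.2179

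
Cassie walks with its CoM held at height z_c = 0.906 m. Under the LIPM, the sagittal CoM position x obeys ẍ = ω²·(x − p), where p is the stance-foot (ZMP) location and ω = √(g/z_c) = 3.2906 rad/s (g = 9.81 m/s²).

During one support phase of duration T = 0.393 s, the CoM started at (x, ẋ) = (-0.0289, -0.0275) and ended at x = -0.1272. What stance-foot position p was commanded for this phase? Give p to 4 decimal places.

p = 0.0589

ωT = 3.2906·0.393 = 1.293206; cosh(ωT) = 1.959420, sinh(ωT) = 1.685031
x(T) = p + (x₀−p)·cosh(ωT) + (ẋ₀/ω)·sinh(ωT) ⇒ p·(1 − cosh) = x(T) − x₀·cosh − (ẋ₀/ω)·sinh
numerator   = -0.1272 − (-0.0289)·1.959420 − (-0.0275/3.2906)·1.685031 = -0.056491
denominator = 1 − 1.959420 = -0.959420
p = -0.056491 / -0.959420 = 0.0589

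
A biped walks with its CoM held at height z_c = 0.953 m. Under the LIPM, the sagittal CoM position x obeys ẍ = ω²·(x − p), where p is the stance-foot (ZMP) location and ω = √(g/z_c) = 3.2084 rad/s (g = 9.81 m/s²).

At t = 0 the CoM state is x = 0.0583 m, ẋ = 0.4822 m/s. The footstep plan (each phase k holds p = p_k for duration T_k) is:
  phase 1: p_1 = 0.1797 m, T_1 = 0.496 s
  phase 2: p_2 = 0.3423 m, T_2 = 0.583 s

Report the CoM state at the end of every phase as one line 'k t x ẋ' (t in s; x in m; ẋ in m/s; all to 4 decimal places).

phase 1: p=0.1797, T=0.496, ωT=1.591366, cosh=2.557051, sinh=2.353403; start (x,ẋ)=(0.058300, 0.482200) → end (x,ẋ)=(0.222974, 0.316360)
phase 2: p=0.3423, T=0.583, ωT=1.870497, cosh=3.322785, sinh=3.168738; start (x,ẋ)=(0.222974, 0.316360) → end (x,ẋ)=(0.258255, -0.161941)

1 0.4960 0.2230 0.3164
2 1.0790 0.2583 -0.1619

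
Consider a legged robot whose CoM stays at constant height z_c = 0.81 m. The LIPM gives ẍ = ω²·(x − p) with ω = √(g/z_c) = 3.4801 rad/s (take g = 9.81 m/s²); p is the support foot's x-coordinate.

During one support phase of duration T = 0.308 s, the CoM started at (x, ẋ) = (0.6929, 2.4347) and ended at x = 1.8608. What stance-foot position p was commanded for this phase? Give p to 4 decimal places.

ωT = 3.4801·0.308 = 1.071871; cosh(ωT) = 1.631603, sinh(ωT) = 1.289236
x(T) = p + (x₀−p)·cosh(ωT) + (ẋ₀/ω)·sinh(ωT) ⇒ p·(1 − cosh) = x(T) − x₀·cosh − (ẋ₀/ω)·sinh
numerator   = 1.8608 − (0.6929)·1.631603 − (2.4347/3.4801)·1.289236 = -0.171695
denominator = 1 − 1.631603 = -0.631603
p = -0.171695 / -0.631603 = 0.2718

p = 0.2718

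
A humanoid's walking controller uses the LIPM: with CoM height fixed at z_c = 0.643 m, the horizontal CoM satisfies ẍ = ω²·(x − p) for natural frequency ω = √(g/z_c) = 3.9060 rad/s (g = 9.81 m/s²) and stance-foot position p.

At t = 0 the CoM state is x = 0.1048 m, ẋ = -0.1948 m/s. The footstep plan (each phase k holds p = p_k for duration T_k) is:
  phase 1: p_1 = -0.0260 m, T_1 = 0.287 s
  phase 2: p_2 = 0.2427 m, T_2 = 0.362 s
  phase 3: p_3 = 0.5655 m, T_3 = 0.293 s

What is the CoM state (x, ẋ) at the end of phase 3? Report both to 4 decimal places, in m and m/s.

x = -0.1328, ẋ = -2.2625

phase 1: p=-0.0260, T=0.287, ωT=1.121022, cosh=1.696967, sinh=1.371021; start (x,ẋ)=(0.104800, -0.194800) → end (x,ẋ)=(0.127588, 0.369892)
phase 2: p=0.2427, T=0.362, ωT=1.413972, cosh=2.177716, sinh=1.934541; start (x,ẋ)=(0.127588, 0.369892) → end (x,ẋ)=(0.175216, -0.064305)
phase 3: p=0.5655, T=0.293, ωT=1.144458, cosh=1.729568, sinh=1.411171; start (x,ẋ)=(0.175216, -0.064305) → end (x,ẋ)=(-0.132755, -2.262477)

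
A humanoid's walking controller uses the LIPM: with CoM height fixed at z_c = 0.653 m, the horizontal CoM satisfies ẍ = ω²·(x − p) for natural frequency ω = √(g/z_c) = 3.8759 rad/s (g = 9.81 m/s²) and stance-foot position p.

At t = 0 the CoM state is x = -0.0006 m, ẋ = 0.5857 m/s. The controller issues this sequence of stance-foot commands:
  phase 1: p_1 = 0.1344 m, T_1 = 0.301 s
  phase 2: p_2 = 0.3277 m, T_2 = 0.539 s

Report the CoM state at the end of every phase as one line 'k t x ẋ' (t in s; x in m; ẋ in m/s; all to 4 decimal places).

phase 1: p=0.1344, T=0.301, ωT=1.166646, cosh=1.761307, sinh=1.449897; start (x,ẋ)=(-0.000600, 0.585700) → end (x,ẋ)=(0.115722, 0.272944)
phase 2: p=0.3277, T=0.539, ωT=2.089110, cosh=4.100760, sinh=3.976963; start (x,ẋ)=(0.115722, 0.272944) → end (x,ẋ)=(-0.261509, -2.148213)

1 0.3010 0.1157 0.2729
2 0.8400 -0.2615 -2.1482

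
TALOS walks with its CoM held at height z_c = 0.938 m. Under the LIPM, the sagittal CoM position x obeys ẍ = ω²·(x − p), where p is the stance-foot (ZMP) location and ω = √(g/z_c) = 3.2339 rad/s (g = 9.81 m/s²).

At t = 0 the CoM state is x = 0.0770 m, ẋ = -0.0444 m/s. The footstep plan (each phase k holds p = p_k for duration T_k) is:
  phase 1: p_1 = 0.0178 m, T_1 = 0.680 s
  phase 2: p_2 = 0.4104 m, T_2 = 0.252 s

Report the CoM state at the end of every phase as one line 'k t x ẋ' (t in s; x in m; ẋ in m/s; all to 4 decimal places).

phase 1: p=0.0178, T=0.680, ωT=2.199052, cosh=4.563685, sinh=4.452777; start (x,ẋ)=(0.077000, -0.044400) → end (x,ẋ)=(0.226836, 0.649843)
phase 2: p=0.4104, T=0.252, ωT=0.814943, cosh=1.350856, sinh=0.908191; start (x,ẋ)=(0.226836, 0.649843) → end (x,ẋ)=(0.344929, 0.338715)

1 0.6800 0.2268 0.6498
2 0.9320 0.3449 0.3387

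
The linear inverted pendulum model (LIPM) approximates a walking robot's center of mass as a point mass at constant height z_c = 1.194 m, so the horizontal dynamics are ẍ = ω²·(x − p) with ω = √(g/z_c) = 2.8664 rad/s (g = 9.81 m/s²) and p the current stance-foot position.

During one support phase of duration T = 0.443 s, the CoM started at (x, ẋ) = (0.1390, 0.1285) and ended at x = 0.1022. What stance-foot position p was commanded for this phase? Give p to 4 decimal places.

p = 0.2588

ωT = 2.8664·0.443 = 1.269815; cosh(ωT) = 1.920539, sinh(ωT) = 1.639656
x(T) = p + (x₀−p)·cosh(ωT) + (ẋ₀/ω)·sinh(ωT) ⇒ p·(1 − cosh) = x(T) − x₀·cosh − (ẋ₀/ω)·sinh
numerator   = 0.1022 − (0.1390)·1.920539 − (0.1285/2.8664)·1.639656 = -0.238260
denominator = 1 − 1.920539 = -0.920539
p = -0.238260 / -0.920539 = 0.2588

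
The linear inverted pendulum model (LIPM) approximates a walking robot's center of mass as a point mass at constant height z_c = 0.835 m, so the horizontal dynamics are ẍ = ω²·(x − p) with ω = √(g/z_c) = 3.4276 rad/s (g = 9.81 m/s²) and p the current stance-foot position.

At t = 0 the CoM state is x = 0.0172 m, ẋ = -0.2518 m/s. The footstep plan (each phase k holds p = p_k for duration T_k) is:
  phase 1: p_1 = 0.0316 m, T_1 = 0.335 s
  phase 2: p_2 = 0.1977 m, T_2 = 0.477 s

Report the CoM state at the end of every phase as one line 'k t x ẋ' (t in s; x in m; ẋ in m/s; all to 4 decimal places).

1 0.3350 -0.0975 -0.5068
2 0.8120 -0.9531 -3.8459

phase 1: p=0.0316, T=0.335, ωT=1.148246, cosh=1.734925, sinh=1.417733; start (x,ẋ)=(0.017200, -0.251800) → end (x,ẋ)=(-0.097533, -0.506830)
phase 2: p=0.1977, T=0.477, ωT=1.634965, cosh=2.662119, sinh=2.467160; start (x,ẋ)=(-0.097533, -0.506830) → end (x,ẋ)=(-0.953058, -3.845862)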